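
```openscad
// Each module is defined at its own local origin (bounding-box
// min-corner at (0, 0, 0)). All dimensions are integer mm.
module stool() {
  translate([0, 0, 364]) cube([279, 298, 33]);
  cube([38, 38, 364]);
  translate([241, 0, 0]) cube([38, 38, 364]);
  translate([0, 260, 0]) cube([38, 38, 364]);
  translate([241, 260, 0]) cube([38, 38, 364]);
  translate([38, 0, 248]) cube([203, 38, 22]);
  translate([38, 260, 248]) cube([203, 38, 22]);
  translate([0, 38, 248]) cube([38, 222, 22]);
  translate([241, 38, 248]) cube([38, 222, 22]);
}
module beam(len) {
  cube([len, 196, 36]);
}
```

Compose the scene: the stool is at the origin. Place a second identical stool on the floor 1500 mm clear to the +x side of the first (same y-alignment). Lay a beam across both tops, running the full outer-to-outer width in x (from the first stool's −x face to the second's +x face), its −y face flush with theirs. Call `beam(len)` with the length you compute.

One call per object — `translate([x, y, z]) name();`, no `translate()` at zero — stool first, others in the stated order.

stool();
translate([1779, 0, 0]) stool();
translate([0, 0, 397]) beam(2058);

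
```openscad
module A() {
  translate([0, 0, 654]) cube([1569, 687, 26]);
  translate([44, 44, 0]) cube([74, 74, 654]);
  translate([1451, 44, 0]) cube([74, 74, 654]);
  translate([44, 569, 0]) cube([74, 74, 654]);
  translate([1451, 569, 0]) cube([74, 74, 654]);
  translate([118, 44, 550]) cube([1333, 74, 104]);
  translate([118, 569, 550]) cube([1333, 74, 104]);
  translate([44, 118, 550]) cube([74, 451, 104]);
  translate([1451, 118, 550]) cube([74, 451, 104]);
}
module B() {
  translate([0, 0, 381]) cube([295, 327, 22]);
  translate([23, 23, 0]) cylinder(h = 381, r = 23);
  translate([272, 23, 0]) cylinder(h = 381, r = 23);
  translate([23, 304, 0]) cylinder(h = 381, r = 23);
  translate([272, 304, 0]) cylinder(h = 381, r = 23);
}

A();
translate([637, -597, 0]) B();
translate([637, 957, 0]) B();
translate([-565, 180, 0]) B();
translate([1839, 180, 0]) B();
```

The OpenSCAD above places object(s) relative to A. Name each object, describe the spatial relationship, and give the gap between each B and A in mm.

Each stool's nearest face is 270 mm from the table's bounding box.

A is a table. B is a stool. Four stools sit around the table at the −y, +y, −x, +x sides. The gap between each stool and the table is 270 mm.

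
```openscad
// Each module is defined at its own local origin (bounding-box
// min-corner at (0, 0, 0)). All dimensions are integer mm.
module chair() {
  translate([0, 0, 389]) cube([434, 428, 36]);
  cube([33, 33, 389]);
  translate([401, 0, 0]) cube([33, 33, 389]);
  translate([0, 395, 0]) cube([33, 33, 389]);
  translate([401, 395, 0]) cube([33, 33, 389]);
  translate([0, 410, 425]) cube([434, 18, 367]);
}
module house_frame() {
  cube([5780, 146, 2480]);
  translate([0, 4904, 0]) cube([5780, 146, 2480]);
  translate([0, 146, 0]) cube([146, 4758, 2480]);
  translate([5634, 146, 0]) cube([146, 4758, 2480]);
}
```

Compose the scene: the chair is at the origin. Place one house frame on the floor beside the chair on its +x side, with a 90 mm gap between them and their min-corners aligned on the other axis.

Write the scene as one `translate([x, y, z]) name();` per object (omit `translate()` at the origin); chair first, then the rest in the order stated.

chair();
translate([524, 0, 0]) house_frame();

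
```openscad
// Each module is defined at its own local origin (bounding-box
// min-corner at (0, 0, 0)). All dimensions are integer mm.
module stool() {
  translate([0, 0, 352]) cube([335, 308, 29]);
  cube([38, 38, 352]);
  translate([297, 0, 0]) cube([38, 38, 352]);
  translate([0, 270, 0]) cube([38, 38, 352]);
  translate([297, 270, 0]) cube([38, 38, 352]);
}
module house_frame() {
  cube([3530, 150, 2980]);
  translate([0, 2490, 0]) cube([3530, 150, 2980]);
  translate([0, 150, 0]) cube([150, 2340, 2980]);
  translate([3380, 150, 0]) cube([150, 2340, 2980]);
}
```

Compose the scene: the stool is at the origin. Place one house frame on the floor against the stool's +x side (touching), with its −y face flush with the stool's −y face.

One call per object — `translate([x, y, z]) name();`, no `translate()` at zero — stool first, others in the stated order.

stool();
translate([335, 0, 0]) house_frame();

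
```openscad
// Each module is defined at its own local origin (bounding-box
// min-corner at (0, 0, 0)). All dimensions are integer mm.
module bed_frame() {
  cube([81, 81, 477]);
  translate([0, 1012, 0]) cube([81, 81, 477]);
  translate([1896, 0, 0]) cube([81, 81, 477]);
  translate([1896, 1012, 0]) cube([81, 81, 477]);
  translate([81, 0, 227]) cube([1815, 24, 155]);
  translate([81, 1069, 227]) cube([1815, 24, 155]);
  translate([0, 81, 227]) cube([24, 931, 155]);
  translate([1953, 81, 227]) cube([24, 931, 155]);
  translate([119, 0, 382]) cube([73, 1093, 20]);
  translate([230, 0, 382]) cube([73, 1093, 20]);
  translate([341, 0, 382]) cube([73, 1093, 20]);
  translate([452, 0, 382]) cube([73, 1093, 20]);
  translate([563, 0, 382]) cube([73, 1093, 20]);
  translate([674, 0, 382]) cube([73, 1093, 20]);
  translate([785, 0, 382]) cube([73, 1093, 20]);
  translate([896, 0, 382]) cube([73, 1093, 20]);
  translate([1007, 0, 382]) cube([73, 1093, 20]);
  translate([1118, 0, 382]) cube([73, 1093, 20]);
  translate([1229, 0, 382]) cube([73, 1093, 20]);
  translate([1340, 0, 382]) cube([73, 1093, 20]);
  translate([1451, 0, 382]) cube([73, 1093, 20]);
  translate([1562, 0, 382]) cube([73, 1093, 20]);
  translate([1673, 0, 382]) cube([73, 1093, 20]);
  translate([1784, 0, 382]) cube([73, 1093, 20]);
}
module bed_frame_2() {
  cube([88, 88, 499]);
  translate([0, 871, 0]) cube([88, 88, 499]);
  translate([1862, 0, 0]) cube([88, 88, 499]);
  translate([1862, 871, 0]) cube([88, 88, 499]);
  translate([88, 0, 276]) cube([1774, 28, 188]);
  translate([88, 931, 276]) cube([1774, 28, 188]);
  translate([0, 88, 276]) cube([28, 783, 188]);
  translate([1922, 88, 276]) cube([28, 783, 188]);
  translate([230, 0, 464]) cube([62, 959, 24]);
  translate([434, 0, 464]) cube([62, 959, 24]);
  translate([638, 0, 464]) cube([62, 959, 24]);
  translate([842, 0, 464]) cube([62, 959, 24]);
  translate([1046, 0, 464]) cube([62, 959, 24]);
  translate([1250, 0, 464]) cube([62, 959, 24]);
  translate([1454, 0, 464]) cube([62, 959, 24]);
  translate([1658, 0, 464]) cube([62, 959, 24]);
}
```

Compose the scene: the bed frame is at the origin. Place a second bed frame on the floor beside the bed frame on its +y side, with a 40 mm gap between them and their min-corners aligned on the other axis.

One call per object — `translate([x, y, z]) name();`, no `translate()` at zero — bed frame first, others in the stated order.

bed_frame();
translate([0, 1133, 0]) bed_frame_2();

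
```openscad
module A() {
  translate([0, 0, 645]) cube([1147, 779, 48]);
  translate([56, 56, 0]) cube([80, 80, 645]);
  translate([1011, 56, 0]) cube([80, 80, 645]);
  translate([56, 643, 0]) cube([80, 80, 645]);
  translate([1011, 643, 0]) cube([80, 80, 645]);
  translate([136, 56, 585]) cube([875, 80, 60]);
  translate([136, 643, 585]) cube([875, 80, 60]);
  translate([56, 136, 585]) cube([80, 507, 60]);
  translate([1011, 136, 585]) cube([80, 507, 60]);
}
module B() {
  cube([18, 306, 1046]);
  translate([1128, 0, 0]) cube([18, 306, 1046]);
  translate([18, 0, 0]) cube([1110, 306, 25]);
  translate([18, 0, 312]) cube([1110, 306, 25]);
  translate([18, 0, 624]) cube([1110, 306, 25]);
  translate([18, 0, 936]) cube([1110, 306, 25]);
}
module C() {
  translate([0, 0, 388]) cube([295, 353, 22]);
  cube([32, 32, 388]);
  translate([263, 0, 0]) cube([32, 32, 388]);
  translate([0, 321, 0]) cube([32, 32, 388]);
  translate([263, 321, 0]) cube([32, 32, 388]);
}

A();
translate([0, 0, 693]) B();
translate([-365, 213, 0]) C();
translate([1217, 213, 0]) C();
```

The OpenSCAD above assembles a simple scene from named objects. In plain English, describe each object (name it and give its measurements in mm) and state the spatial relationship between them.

A is a table: top 1147 mm (x) × 779 mm (y), 48 mm thick, upper face at z = 693 mm, on four 80×80 mm square legs, each inset 56 mm from the nearest pair of top edges, running from z = 0 to the bottom of the top. Four apron rails, 80 mm thick and 60 mm tall, run between adjacent legs with their top edges flush with the underside of the top and their outer faces flush with the legs' outer faces.

B is an open bookshelf. Two side panels, each 18 mm thick, 306 mm deep and 1046 mm tall, stand 1146 mm apart (outside-to-outside). Between them sit 4 shelves, each 25 mm thick and 306 mm deep, spanning the full gap between the sides. The bottom shelf rests on the floor (its underside at z = 0) and the clear gap between one shelf's top and the next shelf's underside is 287 mm.

C is a simple wooden stool: a rectangular seat 295 mm (x) by 353 mm (y), 22 mm thick, top face at z = 410 mm, on four square legs, each 32×32 mm in cross-section. The legs rest on z = 0, each flush with a corner of the seat.

The bookshelf is on top of the table. Two stools sit around the table at the −x, +x sides.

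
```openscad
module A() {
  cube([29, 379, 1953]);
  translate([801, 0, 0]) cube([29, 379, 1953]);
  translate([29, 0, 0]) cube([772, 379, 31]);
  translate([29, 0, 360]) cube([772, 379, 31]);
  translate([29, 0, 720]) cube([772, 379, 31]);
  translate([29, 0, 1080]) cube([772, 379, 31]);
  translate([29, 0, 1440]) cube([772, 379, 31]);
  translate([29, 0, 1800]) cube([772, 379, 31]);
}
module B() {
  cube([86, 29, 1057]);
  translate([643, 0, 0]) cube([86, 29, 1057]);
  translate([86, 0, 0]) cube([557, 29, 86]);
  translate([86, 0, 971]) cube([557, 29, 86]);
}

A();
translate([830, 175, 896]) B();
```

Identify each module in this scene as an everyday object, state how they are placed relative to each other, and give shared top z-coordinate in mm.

A is a bookshelf. B is a picture frame. The picture frame is beside the bookshelf with their tops flush at z = 1953. The shared top z-coordinate is 1953 mm.

Both tops at z = 1953 mm.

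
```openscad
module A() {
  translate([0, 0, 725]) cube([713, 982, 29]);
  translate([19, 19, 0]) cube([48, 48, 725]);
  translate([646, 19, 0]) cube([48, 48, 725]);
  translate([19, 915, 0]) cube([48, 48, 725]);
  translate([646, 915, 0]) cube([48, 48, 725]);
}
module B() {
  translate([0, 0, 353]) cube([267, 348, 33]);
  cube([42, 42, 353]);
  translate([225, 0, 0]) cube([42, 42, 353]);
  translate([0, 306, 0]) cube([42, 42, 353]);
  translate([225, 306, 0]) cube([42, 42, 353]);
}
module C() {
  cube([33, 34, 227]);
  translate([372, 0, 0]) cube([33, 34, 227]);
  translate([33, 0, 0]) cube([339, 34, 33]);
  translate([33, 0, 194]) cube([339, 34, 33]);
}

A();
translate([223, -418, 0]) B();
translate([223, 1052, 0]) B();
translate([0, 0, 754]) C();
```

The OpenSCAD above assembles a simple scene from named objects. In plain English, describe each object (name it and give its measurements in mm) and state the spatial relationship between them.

A is a rectangular dining table. The top is 713×982×29 mm with its upper surface at z = 754 mm. It stands on four 48×48 mm square legs, each inset 19 mm from the nearest pair of top edges, running from the floor to the underside of the top.

B is a simple wooden stool: a rectangular seat 267 mm (x) by 348 mm (y), 33 mm thick, top face at z = 386 mm, on four square legs, each 42×42 mm in cross-section. The legs rest on z = 0, each flush with a corner of the seat.

C is a picture frame with a 339×161 mm rectangular opening (x by z) and a uniform 33 mm border on every side. Frame depth is 34 mm along y. It is built from two vertical stiles running the full outside height and two horizontal rails spanning the gap between the stiles.

Two stools sit around the table at the −y, +y sides. The picture frame is on top of the table.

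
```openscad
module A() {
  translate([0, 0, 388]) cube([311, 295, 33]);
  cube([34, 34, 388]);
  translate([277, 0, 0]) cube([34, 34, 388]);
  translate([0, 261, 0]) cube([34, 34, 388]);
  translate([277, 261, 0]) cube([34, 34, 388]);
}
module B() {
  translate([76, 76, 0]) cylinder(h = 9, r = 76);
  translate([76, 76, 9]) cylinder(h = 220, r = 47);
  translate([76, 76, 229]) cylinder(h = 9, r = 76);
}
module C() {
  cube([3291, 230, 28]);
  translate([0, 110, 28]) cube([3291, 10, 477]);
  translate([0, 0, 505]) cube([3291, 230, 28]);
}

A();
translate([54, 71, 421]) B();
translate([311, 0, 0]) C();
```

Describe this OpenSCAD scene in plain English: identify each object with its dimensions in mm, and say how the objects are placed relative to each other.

A is a four-legged stool. The seat is 311×295 mm, 33 mm thick, top at z = 421 mm. It stands on four square legs, each 34×34 mm in cross-section, from z = 0 to the seat underside, each flush with a corner of the seat.

B is a spool: two coaxial disc flanges of radius 76 mm and thickness 9 mm, joined by a core cylinder of radius 47 mm and height 220 mm. The lower flange rests on z = 0 and the three cylinders share a vertical axis.

C is an I-beam lying along x, 3291 mm long. Overall section height 533 mm. Two flanges 230 mm wide (y) and 28 mm thick, one on the floor and one at the top; a web 10 mm thick runs between them, centred on the flange width.

The spool is on top of the stool. The I-beam is against the stool's +x side, with their −y faces flush.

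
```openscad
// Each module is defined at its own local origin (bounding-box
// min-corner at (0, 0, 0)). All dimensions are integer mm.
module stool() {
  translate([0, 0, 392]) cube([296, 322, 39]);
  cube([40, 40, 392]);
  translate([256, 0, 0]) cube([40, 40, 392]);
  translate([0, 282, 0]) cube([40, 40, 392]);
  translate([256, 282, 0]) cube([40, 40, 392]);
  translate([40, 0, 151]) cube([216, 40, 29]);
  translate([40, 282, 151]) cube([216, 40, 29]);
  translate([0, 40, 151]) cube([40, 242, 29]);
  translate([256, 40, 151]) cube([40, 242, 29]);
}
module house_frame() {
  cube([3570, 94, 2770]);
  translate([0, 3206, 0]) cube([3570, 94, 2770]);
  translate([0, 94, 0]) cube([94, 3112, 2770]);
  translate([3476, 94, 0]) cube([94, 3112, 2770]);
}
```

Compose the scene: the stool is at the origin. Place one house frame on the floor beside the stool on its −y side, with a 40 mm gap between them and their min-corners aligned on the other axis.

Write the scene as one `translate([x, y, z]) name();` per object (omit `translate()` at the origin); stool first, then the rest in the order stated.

stool();
translate([0, -3340, 0]) house_frame();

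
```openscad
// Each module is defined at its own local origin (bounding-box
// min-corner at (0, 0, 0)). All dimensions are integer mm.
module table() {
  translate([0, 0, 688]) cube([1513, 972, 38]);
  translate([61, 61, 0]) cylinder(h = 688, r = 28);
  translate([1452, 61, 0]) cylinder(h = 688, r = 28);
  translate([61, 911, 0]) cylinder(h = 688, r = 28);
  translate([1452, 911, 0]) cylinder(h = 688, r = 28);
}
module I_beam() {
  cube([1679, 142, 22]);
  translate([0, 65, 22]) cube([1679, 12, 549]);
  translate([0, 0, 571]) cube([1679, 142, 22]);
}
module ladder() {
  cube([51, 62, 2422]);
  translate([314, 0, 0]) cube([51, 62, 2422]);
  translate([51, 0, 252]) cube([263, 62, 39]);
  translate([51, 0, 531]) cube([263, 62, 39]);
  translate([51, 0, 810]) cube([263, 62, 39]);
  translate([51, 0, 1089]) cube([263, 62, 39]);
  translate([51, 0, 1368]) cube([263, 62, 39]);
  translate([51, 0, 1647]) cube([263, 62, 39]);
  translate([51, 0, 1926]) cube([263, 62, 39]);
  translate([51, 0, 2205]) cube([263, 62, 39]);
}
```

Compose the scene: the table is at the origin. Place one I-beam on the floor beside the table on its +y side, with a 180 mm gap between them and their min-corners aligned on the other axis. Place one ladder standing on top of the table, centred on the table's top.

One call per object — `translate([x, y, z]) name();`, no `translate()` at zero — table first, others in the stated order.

table();
translate([0, 1152, 0]) I_beam();
translate([574, 455, 726]) ladder();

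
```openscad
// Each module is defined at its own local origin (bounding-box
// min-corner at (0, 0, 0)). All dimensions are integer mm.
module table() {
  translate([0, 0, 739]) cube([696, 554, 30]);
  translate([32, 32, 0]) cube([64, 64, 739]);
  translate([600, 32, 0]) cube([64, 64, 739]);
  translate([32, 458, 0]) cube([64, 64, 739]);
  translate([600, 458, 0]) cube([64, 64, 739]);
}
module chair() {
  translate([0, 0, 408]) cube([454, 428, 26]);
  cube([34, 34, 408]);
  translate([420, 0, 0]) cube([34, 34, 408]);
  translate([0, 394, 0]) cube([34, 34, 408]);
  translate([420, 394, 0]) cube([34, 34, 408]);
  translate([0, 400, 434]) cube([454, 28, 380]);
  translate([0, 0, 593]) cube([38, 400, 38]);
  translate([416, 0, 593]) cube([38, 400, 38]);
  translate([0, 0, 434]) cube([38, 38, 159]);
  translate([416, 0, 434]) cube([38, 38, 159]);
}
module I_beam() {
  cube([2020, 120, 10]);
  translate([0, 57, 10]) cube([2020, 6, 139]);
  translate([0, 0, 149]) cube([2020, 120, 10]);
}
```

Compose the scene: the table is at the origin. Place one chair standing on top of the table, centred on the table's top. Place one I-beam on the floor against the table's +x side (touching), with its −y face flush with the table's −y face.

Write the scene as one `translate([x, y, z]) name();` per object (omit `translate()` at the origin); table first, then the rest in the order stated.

table();
translate([121, 63, 769]) chair();
translate([696, 0, 0]) I_beam();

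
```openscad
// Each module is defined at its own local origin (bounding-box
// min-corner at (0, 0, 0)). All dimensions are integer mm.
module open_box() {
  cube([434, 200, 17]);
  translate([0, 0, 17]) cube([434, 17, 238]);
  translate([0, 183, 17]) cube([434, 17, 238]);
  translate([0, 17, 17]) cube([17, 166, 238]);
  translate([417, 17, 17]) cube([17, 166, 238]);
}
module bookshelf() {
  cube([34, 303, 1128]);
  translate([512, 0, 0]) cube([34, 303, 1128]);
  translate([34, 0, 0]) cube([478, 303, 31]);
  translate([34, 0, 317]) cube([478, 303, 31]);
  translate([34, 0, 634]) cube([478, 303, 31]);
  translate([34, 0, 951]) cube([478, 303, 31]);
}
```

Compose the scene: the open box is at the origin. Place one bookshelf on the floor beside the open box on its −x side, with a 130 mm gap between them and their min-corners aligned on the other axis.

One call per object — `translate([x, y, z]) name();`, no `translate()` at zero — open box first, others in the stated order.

open_box();
translate([-676, 0, 0]) bookshelf();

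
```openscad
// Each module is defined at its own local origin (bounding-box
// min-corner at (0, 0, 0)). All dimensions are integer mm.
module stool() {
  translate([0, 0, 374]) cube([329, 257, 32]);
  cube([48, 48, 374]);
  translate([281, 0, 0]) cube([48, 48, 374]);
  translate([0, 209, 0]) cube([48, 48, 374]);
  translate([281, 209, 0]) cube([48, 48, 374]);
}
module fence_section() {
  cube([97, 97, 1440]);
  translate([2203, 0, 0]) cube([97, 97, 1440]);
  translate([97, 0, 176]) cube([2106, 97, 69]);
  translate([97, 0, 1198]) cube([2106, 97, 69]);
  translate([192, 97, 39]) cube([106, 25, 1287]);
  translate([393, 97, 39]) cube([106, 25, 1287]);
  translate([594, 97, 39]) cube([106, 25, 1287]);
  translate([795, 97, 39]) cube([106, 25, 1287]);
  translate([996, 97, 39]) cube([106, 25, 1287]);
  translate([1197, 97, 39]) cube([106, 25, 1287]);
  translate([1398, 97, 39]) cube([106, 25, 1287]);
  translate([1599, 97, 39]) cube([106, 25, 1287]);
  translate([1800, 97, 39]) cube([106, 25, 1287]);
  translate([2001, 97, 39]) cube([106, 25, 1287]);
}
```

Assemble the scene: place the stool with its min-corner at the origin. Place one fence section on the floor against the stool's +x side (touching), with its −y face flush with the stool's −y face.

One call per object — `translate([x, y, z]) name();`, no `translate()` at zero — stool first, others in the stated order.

stool();
translate([329, 0, 0]) fence_section();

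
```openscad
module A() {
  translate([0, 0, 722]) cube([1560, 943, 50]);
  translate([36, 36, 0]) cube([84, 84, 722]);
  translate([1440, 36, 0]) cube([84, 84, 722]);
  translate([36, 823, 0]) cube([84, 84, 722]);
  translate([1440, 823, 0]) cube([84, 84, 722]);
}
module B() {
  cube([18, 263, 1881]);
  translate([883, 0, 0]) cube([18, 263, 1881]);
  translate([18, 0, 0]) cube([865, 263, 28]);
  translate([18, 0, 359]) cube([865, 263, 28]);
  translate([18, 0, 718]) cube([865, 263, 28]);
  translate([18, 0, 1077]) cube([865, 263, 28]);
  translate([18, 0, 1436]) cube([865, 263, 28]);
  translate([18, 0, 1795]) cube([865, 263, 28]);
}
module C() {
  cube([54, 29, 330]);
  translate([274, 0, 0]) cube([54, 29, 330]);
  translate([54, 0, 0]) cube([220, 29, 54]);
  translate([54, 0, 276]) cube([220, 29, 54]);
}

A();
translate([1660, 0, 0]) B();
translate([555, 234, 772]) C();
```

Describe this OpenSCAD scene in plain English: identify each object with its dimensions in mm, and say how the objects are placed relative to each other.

A is a table with a 1560×943 mm rectangular top, 50 mm thick, top surface at z = 772 mm, supported by four 84×84 mm square legs, each inset 36 mm from the nearest pair of top edges, running from the floor.

B is an open bookshelf. Two side panels, each 18 mm thick, 263 mm deep and 1881 mm tall, stand 901 mm apart (outside-to-outside). Between them sit 6 shelves, each 28 mm thick and 263 mm deep, spanning the full gap between the sides. The bottom shelf rests on the floor (its underside at z = 0) and the clear gap between one shelf's top and the next shelf's underside is 331 mm.

C is a picture frame with a 220×222 mm rectangular opening (x by z) and a uniform 54 mm border on every side. Frame depth is 29 mm along y. It is built from two vertical stiles running the full outside height and two horizontal rails spanning the gap between the stiles.

The bookshelf is on the floor beside the table on its +x side. The picture frame is on top of the table.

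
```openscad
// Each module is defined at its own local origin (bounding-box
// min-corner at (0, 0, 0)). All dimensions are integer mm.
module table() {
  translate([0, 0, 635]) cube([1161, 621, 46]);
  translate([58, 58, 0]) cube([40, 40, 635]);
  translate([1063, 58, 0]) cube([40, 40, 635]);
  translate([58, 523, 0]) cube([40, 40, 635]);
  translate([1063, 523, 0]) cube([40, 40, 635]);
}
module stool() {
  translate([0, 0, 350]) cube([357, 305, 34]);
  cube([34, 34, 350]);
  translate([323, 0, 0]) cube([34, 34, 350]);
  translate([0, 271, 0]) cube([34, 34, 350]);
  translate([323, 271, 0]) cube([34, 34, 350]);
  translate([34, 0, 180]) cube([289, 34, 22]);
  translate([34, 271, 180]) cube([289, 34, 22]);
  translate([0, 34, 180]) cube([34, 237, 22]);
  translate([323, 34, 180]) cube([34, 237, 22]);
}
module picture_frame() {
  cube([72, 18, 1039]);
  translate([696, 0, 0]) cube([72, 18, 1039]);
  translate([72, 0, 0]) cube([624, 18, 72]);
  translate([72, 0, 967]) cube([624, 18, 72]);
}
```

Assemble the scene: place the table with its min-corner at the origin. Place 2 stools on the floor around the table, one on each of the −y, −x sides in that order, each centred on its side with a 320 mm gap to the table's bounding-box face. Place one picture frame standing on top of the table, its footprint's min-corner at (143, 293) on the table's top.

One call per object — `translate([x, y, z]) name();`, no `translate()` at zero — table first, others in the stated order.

table();
translate([402, -625, 0]) stool();
translate([-677, 158, 0]) stool();
translate([143, 293, 681]) picture_frame();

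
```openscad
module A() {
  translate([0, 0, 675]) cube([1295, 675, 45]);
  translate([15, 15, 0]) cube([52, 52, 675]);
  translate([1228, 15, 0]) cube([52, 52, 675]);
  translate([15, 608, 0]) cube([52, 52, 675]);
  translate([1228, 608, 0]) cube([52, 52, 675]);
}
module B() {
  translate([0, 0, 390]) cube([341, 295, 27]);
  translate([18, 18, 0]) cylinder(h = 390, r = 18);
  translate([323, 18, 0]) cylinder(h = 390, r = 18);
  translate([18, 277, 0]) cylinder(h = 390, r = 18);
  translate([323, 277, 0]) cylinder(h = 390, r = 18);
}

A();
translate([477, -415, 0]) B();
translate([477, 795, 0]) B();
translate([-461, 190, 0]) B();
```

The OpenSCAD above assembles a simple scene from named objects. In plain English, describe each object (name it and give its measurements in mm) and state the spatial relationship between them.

A is a rectangular dining table. The top is 1295×675×45 mm with its upper surface at z = 720 mm. It stands on four 52×52 mm square legs, each inset 15 mm from the nearest pair of top edges, running from the floor to the underside of the top.

B is a four-legged stool. The seat is 341×295 mm, 27 mm thick, top at z = 417 mm. It stands on four round legs, each 36 mm in diameter, from z = 0 to the seat underside, each leg's axis is inset half a diameter from the nearest pair of seat edges (so the leg's bounding box is flush with the corner).

Three stools sit around the table at the −y, +y, −x sides.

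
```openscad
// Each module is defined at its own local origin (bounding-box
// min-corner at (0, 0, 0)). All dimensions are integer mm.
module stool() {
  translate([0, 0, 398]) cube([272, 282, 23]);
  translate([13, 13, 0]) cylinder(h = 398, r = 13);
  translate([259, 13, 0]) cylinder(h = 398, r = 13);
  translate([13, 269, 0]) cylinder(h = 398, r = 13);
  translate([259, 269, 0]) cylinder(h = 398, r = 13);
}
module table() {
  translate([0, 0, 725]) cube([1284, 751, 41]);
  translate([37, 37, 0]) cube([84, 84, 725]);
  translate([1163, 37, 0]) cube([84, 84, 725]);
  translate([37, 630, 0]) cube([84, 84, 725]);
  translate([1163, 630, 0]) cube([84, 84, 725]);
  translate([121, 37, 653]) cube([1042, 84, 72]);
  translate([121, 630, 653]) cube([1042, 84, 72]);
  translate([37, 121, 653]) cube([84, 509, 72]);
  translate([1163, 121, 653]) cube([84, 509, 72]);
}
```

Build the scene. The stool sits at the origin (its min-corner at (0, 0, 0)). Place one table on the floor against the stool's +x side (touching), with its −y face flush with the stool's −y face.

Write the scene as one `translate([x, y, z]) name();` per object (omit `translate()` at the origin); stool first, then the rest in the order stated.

stool();
translate([272, 0, 0]) table();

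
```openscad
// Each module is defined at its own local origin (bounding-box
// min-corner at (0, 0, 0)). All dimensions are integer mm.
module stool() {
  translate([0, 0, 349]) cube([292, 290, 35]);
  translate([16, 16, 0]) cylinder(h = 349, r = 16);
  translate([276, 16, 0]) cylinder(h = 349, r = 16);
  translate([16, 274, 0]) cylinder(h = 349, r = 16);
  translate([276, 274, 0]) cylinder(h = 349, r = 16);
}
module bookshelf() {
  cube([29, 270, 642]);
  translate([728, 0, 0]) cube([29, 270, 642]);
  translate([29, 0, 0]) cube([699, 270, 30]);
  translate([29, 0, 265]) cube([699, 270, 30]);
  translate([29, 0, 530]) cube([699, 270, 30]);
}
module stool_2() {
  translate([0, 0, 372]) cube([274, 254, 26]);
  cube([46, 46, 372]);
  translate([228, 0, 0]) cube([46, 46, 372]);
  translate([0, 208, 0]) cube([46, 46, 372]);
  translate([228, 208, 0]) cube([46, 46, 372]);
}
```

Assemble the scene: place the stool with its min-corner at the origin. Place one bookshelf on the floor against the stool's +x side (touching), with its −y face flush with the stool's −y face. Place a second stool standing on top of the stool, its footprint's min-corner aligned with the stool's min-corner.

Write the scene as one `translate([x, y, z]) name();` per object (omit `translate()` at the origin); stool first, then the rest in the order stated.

stool();
translate([292, 0, 0]) bookshelf();
translate([0, 0, 384]) stool_2();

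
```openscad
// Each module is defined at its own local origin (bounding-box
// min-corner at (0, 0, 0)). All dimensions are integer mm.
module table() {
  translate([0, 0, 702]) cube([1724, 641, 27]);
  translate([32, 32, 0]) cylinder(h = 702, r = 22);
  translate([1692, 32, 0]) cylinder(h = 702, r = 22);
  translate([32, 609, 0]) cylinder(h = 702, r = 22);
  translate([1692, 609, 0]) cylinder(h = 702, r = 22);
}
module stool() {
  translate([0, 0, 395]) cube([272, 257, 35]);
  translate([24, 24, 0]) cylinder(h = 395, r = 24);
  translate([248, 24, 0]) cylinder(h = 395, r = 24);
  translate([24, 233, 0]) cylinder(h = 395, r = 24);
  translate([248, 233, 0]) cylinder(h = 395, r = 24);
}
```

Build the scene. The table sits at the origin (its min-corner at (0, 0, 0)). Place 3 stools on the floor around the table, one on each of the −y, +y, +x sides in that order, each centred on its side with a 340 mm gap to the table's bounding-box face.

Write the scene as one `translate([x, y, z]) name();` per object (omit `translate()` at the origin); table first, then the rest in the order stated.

table();
translate([726, -597, 0]) stool();
translate([726, 981, 0]) stool();
translate([2064, 192, 0]) stool();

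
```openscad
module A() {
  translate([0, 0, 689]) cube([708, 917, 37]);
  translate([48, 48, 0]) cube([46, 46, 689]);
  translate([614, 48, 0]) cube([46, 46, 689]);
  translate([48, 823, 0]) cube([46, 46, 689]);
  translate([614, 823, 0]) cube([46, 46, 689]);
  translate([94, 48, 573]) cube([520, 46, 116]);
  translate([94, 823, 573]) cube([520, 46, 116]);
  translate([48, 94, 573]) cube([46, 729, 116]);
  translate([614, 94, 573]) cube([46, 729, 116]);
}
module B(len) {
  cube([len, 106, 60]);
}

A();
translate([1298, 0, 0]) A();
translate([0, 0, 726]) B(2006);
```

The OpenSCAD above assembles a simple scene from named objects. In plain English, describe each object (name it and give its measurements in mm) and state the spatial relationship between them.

A is a table with a 708×917 mm rectangular top, 37 mm thick, top surface at z = 726 mm, supported by four 46×46 mm square legs, each inset 48 mm from the nearest pair of top edges, running from the floor. Four apron rails, 46 mm thick and 116 mm tall, run between adjacent legs with their top edges flush with the underside of the top and their outer faces flush with the legs' outer faces.

B is a rectangular beam 2006 mm long (x), 106 mm deep (y), 60 mm thick (z).

The beam spans the tops of two tables placed 590 mm apart, resting at z = 726 mm.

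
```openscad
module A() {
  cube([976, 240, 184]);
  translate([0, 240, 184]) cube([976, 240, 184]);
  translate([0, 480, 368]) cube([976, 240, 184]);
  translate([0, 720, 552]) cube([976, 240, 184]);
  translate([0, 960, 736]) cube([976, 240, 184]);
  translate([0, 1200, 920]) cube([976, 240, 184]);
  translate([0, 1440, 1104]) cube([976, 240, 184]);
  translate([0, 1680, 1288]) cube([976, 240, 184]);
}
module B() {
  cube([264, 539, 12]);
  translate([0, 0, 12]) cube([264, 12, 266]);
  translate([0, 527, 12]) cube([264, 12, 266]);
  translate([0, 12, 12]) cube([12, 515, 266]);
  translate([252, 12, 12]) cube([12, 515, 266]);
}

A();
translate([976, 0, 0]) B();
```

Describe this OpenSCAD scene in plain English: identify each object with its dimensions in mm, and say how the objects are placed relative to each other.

A is a run of 8 identical solid stair steps. Each tread is 976×240 mm and each step block is 184 mm high. Step 1 rests on the floor; step k is offset from step 1 by (k−1)×240 mm in y and (k−1)×184 mm in z.

B is an open storage box with external size 264×539×278 mm and wall thickness 12 mm (the base is also 12 mm thick). The base covers the whole footprint; the four walls stand on the base, with the y-facing walls full-width and the x-facing walls fitting between their inner faces.

The open box is against the staircase's +x side, with their −y faces flush.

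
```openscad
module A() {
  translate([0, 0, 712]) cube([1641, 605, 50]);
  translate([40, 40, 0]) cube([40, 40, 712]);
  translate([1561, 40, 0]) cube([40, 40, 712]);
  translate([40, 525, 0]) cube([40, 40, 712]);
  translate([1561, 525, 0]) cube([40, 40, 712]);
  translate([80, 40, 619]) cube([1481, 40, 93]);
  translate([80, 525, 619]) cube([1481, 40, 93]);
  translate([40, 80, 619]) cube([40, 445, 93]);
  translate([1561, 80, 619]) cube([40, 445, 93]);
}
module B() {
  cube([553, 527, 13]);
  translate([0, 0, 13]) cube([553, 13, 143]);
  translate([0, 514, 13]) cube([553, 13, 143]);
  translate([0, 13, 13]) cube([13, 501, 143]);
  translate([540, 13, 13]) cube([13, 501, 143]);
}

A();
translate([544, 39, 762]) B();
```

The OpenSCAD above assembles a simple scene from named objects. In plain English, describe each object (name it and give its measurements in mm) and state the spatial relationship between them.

A is a table: top 1641 mm (x) × 605 mm (y), 50 mm thick, upper face at z = 762 mm, on four 40×40 mm square legs, each inset 40 mm from the nearest pair of top edges, running from z = 0 to the bottom of the top. Four apron rails, 40 mm thick and 93 mm tall, run between adjacent legs with their top edges flush with the underside of the top and their outer faces flush with the legs' outer faces.

B is an open-topped rectangular box: outside dimensions 553×527×156 mm, with a uniform wall and base thickness of 13 mm. The base is a full 553×527 slab on the floor; four walls sit on top of the base. The front and back walls (the −y and +y sides) span the full width; the two side walls fit between them.

The open box is on top of the table, centred.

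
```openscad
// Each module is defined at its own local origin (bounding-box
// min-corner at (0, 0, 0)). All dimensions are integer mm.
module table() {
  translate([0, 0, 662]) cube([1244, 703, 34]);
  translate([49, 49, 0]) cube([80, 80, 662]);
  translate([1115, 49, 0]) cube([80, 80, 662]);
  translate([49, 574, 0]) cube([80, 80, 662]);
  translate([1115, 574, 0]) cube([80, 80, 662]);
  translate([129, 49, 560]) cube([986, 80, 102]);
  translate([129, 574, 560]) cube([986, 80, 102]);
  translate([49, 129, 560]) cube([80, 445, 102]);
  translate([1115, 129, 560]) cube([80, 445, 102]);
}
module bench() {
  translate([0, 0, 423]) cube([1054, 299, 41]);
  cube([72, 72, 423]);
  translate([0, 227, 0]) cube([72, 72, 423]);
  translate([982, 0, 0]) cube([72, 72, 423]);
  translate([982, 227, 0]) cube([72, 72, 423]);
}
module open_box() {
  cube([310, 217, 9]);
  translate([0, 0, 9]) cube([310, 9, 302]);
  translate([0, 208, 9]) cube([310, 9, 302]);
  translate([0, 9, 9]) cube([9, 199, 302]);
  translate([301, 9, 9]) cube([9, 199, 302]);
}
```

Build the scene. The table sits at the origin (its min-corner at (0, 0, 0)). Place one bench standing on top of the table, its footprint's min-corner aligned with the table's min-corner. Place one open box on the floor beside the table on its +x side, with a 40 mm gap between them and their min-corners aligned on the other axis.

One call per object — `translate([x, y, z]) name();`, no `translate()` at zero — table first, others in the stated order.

table();
translate([0, 0, 696]) bench();
translate([1284, 0, 0]) open_box();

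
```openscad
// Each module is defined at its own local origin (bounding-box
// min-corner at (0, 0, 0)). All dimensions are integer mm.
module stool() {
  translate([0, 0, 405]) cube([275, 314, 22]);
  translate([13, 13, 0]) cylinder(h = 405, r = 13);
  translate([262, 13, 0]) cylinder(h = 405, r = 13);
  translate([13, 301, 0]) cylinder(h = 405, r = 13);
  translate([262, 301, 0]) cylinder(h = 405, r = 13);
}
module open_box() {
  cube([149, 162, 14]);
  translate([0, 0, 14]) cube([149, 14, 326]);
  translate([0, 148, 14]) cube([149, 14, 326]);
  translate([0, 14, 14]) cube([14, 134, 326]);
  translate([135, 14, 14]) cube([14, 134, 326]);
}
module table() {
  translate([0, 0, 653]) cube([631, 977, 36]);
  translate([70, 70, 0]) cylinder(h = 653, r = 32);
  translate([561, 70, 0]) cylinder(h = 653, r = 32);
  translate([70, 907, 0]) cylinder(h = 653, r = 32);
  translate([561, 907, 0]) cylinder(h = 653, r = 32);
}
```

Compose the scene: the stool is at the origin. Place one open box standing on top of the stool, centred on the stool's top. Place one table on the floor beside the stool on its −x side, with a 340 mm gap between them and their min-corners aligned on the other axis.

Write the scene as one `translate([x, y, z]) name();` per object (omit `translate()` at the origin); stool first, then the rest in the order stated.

stool();
translate([63, 76, 427]) open_box();
translate([-971, 0, 0]) table();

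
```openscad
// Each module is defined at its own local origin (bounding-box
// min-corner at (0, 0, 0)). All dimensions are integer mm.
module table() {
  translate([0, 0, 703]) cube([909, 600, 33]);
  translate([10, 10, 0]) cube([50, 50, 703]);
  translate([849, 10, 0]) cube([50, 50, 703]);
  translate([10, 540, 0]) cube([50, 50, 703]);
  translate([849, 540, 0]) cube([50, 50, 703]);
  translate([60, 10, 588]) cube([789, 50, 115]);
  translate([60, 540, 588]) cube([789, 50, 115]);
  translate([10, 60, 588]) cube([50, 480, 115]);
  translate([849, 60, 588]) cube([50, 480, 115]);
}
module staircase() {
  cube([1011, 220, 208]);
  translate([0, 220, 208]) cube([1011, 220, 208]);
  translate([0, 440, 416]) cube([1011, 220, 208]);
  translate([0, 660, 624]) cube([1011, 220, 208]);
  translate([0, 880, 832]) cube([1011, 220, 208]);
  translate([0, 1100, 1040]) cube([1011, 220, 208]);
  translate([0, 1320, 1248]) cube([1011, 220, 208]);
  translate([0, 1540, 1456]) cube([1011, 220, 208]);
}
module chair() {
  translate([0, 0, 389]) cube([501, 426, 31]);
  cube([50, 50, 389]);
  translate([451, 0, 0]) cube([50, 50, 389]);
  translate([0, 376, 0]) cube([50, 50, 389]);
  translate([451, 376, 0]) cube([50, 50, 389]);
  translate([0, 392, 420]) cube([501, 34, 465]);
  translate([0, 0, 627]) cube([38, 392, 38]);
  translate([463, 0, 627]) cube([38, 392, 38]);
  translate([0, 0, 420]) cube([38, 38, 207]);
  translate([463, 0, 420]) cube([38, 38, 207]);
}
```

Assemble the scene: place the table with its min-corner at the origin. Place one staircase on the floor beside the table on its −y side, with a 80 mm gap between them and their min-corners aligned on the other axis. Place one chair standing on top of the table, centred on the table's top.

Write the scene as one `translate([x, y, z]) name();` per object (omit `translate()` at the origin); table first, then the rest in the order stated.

table();
translate([0, -1840, 0]) staircase();
translate([204, 87, 736]) chair();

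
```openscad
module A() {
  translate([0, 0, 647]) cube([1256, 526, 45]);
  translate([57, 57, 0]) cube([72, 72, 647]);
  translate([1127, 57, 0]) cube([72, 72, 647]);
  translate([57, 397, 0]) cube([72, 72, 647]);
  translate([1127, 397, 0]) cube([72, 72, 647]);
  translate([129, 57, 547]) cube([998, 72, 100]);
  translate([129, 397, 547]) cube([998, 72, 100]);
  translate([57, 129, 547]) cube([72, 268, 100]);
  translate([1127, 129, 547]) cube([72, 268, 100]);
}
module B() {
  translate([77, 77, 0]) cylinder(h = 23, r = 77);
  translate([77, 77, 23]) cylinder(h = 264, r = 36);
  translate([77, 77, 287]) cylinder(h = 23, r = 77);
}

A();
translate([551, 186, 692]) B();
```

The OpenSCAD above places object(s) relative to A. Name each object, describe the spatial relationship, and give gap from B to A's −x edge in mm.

A is a table. B is a spool. The spool is on top of the table, centred. The gap from the spool to the table's −x edge is 551 mm.

The spool's min-x is at 551; the table's min-x is 0; gap = 551 mm.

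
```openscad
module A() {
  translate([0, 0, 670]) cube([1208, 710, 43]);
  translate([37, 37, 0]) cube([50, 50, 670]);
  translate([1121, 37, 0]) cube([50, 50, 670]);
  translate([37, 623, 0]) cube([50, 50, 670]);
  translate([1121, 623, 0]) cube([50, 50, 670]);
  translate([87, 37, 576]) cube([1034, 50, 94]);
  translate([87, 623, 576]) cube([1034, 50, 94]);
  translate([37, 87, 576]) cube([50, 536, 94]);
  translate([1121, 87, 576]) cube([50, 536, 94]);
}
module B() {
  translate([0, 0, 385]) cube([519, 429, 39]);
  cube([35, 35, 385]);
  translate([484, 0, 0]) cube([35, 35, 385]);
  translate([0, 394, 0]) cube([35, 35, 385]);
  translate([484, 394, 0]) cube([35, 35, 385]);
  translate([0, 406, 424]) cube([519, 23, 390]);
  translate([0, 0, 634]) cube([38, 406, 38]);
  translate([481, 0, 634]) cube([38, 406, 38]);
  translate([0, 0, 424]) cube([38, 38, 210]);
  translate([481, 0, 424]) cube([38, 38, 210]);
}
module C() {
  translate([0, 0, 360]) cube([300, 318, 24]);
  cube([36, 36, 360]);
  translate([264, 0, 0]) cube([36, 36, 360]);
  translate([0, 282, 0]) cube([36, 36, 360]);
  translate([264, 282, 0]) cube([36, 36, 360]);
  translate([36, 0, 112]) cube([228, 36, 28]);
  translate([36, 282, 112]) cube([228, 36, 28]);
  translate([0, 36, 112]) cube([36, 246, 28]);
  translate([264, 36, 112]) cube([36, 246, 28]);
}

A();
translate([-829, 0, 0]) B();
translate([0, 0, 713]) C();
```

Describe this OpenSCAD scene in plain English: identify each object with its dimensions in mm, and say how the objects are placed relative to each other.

A is a table with a 1208×710 mm rectangular top, 43 mm thick, top surface at z = 713 mm, supported by four 50×50 mm square legs, each inset 37 mm from the nearest pair of top edges, running from the floor. Four apron rails, 50 mm thick and 94 mm tall, run between adjacent legs with their top edges flush with the underside of the top and their outer faces flush with the legs' outer faces.

B is a chair. The seat is a 519×429×39 mm slab with its top at z = 424 mm, on four 35×35 mm corner legs (flush with the seat edges, standing on z = 0). A flat backrest 23 mm thick, 390 mm tall, spans the full seat width and rises from the seat top along its +y edge, rear face flush with the rear of the seat. Two armrests of 38×38 mm section run along each side from the seat's front edge to the front of the backrest, top faces 248 mm above the seat top and outer faces flush with the seat's x-edges; a 38×38 mm post under the front of each armrest stands on the seat at the front corner.

C is a simple wooden stool: a rectangular seat 300 mm (x) by 318 mm (y), 24 mm thick, top face at z = 384 mm, on four square legs, each 36×36 mm in cross-section. The legs rest on z = 0, each flush with a corner of the seat. Four stretchers, 36 mm wide and 28 mm tall, connect adjacent legs with their undersides at z = 112 mm, each running between the inner faces of the legs it joins and aligned with the legs' outer faces on the other axis.

The chair is on the floor beside the table on its −x side. The stool is on top of the table.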